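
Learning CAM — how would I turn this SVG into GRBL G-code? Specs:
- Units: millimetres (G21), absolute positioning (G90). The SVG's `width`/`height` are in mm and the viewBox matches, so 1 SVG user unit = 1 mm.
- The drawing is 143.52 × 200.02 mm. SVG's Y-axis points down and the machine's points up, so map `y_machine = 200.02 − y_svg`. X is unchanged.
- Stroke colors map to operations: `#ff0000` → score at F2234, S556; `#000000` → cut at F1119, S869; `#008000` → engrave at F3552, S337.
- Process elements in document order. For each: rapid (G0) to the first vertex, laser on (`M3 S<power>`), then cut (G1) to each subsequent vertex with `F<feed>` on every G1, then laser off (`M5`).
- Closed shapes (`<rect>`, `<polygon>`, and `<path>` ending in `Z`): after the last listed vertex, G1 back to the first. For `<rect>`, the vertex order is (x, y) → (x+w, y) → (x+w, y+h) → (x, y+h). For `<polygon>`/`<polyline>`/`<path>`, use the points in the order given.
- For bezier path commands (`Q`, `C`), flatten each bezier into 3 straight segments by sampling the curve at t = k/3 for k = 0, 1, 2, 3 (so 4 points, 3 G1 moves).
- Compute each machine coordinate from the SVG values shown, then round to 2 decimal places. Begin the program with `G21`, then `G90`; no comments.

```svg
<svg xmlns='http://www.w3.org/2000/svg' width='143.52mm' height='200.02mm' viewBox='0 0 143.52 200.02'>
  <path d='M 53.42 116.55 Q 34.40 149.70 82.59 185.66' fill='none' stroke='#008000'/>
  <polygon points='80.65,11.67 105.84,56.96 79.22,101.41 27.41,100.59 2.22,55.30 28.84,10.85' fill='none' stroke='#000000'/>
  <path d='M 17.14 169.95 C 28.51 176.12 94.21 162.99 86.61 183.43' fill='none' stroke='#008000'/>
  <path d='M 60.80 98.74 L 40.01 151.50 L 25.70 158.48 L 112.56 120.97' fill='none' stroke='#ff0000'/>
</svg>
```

G21
G90
G0 X53.42 Y83.47
M3 S337
G1 X48.21 Y61.06 F3552
G1 X57.93 Y38.02 F3552
G1 X82.59 Y14.36 F3552
M5
G0 X80.65 Y188.35
M3 S869
G1 X105.84 Y143.06 F1119
G1 X79.22 Y98.61 F1119
G1 X27.41 Y99.43 F1119
G1 X2.22 Y144.72 F1119
G1 X28.84 Y189.17 F1119
G1 X80.65 Y188.35 F1119
M5
G0 X17.14 Y30.07
M3 S337
G1 X41.89 Y28.38 F3552
G1 X74.50 Y27.80 F3552
G1 X86.61 Y16.59 F3552
M5
G0 X60.80 Y101.28
M3 S556
G1 X40.01 Y48.52 F2234
G1 X25.70 Y41.54 F2234
G1 X112.56 Y79.05 F2234
M5

1 u = 1 mm; y_m = 200.02 − y.

[1] `<path>` quadratic bezier, #008000→engrave S337 F3552: (53.42,83.47) → (48.21,61.06) → (57.93,38.02) → (82.59,14.36)

[2] `<polygon>` regular polygon, #000000→cut S869 F1119: (80.65,188.35) → (105.84,143.06) → (79.22,98.61) → (27.41,99.43) → (2.22,144.72) → (28.84,189.17) → (80.65,188.35) (closed)

[3] `<path>` cubic bezier, #008000→engrave S337 F3552: (17.14,30.07) → (41.89,28.38) → (74.50,27.80) → (86.61,16.59)

[4] `<path>` open polyline, #ff0000→score S556 F2234: (60.80,101.28) → (40.01,48.52) → (25.70,41.54) → (112.56,79.05)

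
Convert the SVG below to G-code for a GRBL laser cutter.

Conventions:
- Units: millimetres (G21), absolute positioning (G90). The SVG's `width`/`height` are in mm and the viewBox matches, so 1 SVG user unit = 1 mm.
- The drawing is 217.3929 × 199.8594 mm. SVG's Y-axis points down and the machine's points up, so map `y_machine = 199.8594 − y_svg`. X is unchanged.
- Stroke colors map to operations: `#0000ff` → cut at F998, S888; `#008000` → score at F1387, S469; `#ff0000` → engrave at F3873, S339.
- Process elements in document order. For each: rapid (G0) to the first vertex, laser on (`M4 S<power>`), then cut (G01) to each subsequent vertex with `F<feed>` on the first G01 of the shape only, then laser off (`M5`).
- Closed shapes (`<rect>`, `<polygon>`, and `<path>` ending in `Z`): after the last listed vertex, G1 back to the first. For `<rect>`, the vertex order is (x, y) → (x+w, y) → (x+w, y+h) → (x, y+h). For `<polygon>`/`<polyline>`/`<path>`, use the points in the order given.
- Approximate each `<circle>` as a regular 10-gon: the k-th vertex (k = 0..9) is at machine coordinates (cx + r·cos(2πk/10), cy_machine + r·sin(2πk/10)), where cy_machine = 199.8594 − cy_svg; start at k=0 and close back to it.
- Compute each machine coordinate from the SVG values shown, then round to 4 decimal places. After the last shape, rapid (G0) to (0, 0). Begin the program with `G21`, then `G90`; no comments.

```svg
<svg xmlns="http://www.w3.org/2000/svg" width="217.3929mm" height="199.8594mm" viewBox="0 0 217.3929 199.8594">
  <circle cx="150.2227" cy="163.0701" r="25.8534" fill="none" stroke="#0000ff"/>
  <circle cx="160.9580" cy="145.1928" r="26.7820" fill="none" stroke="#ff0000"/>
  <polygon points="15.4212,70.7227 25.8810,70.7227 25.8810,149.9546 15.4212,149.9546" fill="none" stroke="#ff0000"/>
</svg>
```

viewBox `0 0 217.3929 199.8594` with mm width/height → 1 unit = 1 mm. Flip: y_m = 199.8594 − y_svg.

**Shape 1** — `<circle>` circle, stroke `#0000ff` → cut (S888, F998). Machine vertices: (176.0761,36.7893) → (171.1385,51.9855) → (158.2118,61.3773) → (142.2336,61.3773) → (129.3069,51.9855) → (124.3693,36.7893) → (129.3069,21.5931) → (142.2336,12.2013) → (158.2118,12.2013) → (171.1385,21.5931) → (176.0761,36.7893). Closed: final G1 returns to the first vertex.

**Shape 2** — `<circle>` circle, stroke `#ff0000` → engrave (S339, F3873). Machine vertices: (187.7400,54.6666) → (182.6251,70.4087) → (169.2341,80.1378) → (152.6819,80.1378) → (139.2909,70.4087) → (134.1760,54.6666) → (139.2909,38.9245) → (152.6819,29.1954) → (169.2341,29.1954) → (182.6251,38.9245) → (187.7400,54.6666). Closed: final G1 returns to the first vertex.

**Shape 3** — `<polygon>` rectangle, stroke `#ff0000` → engrave (S339, F3873). Machine vertices: (15.4212,129.1367) → (25.8810,129.1367) → (25.8810,49.9048) → (15.4212,49.9048) → (15.4212,129.1367). Closed: final G1 returns to the first vertex.

G21
G90
G0 X176.0761 Y36.7893
M4 S888
G01 X171.1385 Y51.9855 F998
G01 X158.2118 Y61.3773
G01 X142.2336 Y61.3773
G01 X129.3069 Y51.9855
G01 X124.3693 Y36.7893
G01 X129.3069 Y21.5931
G01 X142.2336 Y12.2013
G01 X158.2118 Y12.2013
G01 X171.1385 Y21.5931
G01 X176.0761 Y36.7893
M5
G0 X187.7400 Y54.6666
M4 S339
G01 X182.6251 Y70.4087 F3873
G01 X169.2341 Y80.1378
G01 X152.6819 Y80.1378
G01 X139.2909 Y70.4087
G01 X134.1760 Y54.6666
G01 X139.2909 Y38.9245
G01 X152.6819 Y29.1954
G01 X169.2341 Y29.1954
G01 X182.6251 Y38.9245
G01 X187.7400 Y54.6666
M5
G0 X15.4212 Y129.1367
M4 S339
G01 X25.8810 Y129.1367 F3873
G01 X25.8810 Y49.9048
G01 X15.4212 Y49.9048
G01 X15.4212 Y129.1367
M5
G0 X0.0000 Y0.0000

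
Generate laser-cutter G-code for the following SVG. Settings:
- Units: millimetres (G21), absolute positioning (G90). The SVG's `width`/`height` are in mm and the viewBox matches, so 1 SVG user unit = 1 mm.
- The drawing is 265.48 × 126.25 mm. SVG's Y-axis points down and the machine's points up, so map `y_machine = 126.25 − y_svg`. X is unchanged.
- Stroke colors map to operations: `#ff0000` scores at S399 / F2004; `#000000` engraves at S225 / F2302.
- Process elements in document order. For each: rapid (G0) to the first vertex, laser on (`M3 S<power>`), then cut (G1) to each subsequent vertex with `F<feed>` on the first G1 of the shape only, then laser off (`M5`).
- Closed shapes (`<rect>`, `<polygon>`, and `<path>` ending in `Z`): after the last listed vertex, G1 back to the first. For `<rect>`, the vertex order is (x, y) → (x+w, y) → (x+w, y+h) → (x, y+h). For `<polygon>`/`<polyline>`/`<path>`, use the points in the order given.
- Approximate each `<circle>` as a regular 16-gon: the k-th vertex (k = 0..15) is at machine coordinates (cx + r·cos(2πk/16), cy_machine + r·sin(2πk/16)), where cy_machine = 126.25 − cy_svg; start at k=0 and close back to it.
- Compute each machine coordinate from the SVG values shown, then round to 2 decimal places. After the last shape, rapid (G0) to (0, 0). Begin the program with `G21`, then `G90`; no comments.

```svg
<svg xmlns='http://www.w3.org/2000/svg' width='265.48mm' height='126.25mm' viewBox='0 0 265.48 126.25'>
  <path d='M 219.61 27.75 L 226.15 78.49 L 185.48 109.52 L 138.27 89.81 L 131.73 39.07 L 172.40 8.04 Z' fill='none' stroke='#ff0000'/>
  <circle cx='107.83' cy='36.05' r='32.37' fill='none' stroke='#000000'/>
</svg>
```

1 u = 1 mm; y_m = 126.25 − y.

[1] `<path>` regular polygon, #ff0000→score S399 F2004: (219.61,98.50) → (226.15,47.76) → (185.48,16.73) → (138.27,36.44) → (131.73,87.18) → (172.40,118.21) → (219.61,98.50) (closed)

[2] `<circle>` circle, #000000→engrave S225 F2302: (140.20,90.20) → (137.74,102.59) → (130.72,113.09) → (120.22,120.11) → (107.83,122.57) → (95.44,120.11) → (84.94,113.09) → (77.92,102.59) → (75.46,90.20) → (77.92,77.81) → (84.94,67.31) → (95.44,60.29) → (107.83,57.83) → (120.22,60.29) → (130.72,67.31) → (137.74,77.81) → (140.20,90.20) (closed)

G21
G90
G0 X219.61 Y98.50
M3 S399
G1 X226.15 Y47.76 F2004
G1 X185.48 Y16.73
G1 X138.27 Y36.44
G1 X131.73 Y87.18
G1 X172.40 Y118.21
G1 X219.61 Y98.50
M5
G0 X140.20 Y90.20
M3 S225
G1 X137.74 Y102.59 F2302
G1 X130.72 Y113.09
G1 X120.22 Y120.11
G1 X107.83 Y122.57
G1 X95.44 Y120.11
G1 X84.94 Y113.09
G1 X77.92 Y102.59
G1 X75.46 Y90.20
G1 X77.92 Y77.81
G1 X84.94 Y67.31
G1 X95.44 Y60.29
G1 X107.83 Y57.83
G1 X120.22 Y60.29
G1 X130.72 Y67.31
G1 X137.74 Y77.81
G1 X140.20 Y90.20
M5
G0 X0.00 Y0.00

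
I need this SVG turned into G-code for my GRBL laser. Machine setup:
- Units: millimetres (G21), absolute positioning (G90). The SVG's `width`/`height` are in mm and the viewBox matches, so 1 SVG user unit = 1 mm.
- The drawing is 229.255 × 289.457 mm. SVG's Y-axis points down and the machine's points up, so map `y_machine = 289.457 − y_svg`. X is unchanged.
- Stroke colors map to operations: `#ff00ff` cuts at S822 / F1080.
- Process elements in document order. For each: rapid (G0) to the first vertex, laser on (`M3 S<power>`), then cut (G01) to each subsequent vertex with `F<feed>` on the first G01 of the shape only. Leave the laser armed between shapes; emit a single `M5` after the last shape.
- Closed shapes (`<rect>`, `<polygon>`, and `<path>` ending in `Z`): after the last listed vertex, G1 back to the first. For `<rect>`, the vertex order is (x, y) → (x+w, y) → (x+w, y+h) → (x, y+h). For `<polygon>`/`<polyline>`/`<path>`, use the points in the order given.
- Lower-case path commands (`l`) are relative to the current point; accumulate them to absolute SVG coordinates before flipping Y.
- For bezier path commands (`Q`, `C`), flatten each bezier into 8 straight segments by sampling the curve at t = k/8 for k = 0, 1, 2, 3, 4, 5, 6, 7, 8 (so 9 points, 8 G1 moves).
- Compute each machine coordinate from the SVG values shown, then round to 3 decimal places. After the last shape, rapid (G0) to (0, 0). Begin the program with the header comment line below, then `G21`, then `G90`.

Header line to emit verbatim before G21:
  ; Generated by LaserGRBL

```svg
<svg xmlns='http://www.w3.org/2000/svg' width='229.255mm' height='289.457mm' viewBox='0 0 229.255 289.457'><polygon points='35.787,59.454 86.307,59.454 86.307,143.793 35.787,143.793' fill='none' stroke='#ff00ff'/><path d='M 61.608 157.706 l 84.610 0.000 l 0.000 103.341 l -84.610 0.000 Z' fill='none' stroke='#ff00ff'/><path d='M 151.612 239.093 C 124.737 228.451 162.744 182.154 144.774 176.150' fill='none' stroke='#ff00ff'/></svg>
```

1 u = 1 mm; y_m = 289.457 − y.

[1] `<polygon>` rectangle, #ff00ff→cut S822 F1080: (35.787,230.003) → (86.307,230.003) → (86.307,145.664) → (35.787,145.664) → (35.787,230.003) (closed)

[2] `<path>` rectangle, #ff00ff→cut S822 F1080: (61.608,131.751) → (146.218,131.751) → (146.218,28.410) → (61.608,28.410) → (61.608,131.751) (closed)

[3] `<path>` cubic bezier, #ff00ff→cut S822 F1080: (151.612,50.364) → (144.339,55.878) → (141.733,63.844) → (142.376,73.373) → (144.854,83.575) → (147.748,93.559) → (149.644,102.436) → (149.125,109.315) → (144.774,113.307)

; Generated by LaserGRBL
G21
G90
G0 X35.787 Y230.003
M3 S822
G01 X86.307 Y230.003 F1080
G01 X86.307 Y145.664
G01 X35.787 Y145.664
G01 X35.787 Y230.003
G0 X61.608 Y131.751
M3 S822
G01 X146.218 Y131.751 F1080
G01 X146.218 Y28.410
G01 X61.608 Y28.410
G01 X61.608 Y131.751
G0 X151.612 Y50.364
M3 S822
G01 X144.339 Y55.878 F1080
G01 X141.733 Y63.844
G01 X142.376 Y73.373
G01 X144.854 Y83.575
G01 X147.748 Y93.559
G01 X149.644 Y102.436
G01 X149.125 Y109.315
G01 X144.774 Y113.307
M5
G0 X0.000 Y0.000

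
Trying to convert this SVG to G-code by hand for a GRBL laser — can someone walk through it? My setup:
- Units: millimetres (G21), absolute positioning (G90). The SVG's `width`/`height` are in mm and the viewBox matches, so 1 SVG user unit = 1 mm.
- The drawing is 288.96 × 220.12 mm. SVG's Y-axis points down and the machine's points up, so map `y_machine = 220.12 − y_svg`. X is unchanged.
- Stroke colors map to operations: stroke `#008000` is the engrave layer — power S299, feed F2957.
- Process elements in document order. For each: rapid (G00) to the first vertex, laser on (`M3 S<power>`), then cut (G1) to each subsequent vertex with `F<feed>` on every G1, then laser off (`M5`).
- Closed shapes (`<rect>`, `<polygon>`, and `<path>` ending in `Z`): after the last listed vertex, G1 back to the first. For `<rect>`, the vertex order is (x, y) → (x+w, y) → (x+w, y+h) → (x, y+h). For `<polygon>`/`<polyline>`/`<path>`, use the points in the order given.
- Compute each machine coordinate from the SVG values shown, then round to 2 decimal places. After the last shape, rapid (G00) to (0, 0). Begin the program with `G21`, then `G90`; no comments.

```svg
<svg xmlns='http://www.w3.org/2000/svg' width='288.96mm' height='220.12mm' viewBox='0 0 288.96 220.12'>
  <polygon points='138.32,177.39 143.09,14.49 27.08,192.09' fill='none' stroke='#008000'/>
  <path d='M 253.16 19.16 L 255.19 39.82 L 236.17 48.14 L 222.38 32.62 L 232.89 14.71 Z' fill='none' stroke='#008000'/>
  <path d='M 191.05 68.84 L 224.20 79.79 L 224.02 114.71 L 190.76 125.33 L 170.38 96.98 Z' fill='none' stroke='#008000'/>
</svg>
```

viewBox `0 0 288.96 220.12` with mm width/height → 1 unit = 1 mm. Flip: y_m = 220.12 − y_svg.

**Shape 1** — `<polygon>` closed polygon, stroke `#008000` → engrave (S299, F2957). Machine vertices: (138.32,42.73) → (143.09,205.63) → (27.08,28.03) → (138.32,42.73). Closed: final G1 returns to the first vertex.

**Shape 2** — `<path>` regular polygon, stroke `#008000` → engrave (S299, F2957). Machine vertices: (253.16,200.96) → (255.19,180.30) → (236.17,171.98) → (222.38,187.50) → (232.89,205.41) → (253.16,200.96). Closed: final G1 returns to the first vertex.

**Shape 3** — `<path>` regular polygon, stroke `#008000` → engrave (S299, F2957). Machine vertices: (191.05,151.28) → (224.20,140.33) → (224.02,105.41) → (190.76,94.79) → (170.38,123.14) → (191.05,151.28). Closed: final G1 returns to the first vertex.

G21
G90
G00 X138.32 Y42.73
M3 S299
G1 X143.09 Y205.63 F2957
G1 X27.08 Y28.03 F2957
G1 X138.32 Y42.73 F2957
M5
G00 X253.16 Y200.96
M3 S299
G1 X255.19 Y180.30 F2957
G1 X236.17 Y171.98 F2957
G1 X222.38 Y187.50 F2957
G1 X232.89 Y205.41 F2957
G1 X253.16 Y200.96 F2957
M5
G00 X191.05 Y151.28
M3 S299
G1 X224.20 Y140.33 F2957
G1 X224.02 Y105.41 F2957
G1 X190.76 Y94.79 F2957
G1 X170.38 Y123.14 F2957
G1 X191.05 Y151.28 F2957
M5
G00 X0.00 Y0.00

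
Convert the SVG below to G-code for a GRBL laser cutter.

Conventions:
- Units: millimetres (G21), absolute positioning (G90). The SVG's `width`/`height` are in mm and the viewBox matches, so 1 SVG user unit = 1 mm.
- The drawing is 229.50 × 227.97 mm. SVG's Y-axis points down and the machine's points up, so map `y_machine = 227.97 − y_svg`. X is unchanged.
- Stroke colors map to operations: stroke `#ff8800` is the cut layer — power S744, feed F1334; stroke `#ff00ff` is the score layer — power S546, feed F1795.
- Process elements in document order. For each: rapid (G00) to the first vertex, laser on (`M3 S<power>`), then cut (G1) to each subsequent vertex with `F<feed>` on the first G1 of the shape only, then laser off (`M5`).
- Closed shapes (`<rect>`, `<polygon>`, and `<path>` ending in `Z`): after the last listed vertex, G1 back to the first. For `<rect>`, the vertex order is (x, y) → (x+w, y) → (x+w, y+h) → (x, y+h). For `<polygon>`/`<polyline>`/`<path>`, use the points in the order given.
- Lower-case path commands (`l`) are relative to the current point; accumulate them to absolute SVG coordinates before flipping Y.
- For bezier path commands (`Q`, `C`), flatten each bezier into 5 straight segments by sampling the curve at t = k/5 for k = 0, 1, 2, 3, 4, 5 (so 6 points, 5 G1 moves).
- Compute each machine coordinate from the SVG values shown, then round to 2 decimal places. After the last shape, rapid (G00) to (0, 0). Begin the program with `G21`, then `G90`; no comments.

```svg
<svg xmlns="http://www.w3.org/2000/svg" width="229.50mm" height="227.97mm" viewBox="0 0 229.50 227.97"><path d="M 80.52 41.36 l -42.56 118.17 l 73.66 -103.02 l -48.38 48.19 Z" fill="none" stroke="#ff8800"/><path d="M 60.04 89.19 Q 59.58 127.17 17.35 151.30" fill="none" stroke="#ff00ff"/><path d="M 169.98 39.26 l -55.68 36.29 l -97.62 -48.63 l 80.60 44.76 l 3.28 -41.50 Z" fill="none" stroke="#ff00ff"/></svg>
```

viewBox `0 0 229.50 227.97` with mm width/height → 1 unit = 1 mm. Flip: y_m = 227.97 − y_svg.

**Shape 1** — `<path>` closed polygon, stroke `#ff8800` → cut (S744, F1334). Machine vertices: (80.52,186.61) → (37.96,68.44) → (111.62,171.46) → (63.24,123.27) → (80.52,186.61). Closed: final G1 returns to the first vertex.

**Shape 2** — `<path>` quadratic bezier, stroke `#ff00ff` → score (S546, F1795). Control points (SVG): P0=(60.04,89.19), P1=(59.58,127.17), P2=(17.35,151.30); sampled at t=k/5. Machine vertices: (60.04,138.78) → (58.19,124.14) → (52.99,110.61) → (44.45,98.19) → (32.57,86.88) → (17.35,76.67). Open path.

**Shape 3** — `<path>` closed polygon, stroke `#ff00ff` → score (S546, F1795). Machine vertices: (169.98,188.71) → (114.30,152.42) → (16.68,201.05) → (97.28,156.29) → (100.56,197.79) → (169.98,188.71). Closed: final G1 returns to the first vertex.

G21
G90
G00 X80.52 Y186.61
M3 S744
G1 X37.96 Y68.44 F1334
G1 X111.62 Y171.46
G1 X63.24 Y123.27
G1 X80.52 Y186.61
M5
G00 X60.04 Y138.78
M3 S546
G1 X58.19 Y124.14 F1795
G1 X52.99 Y110.61
G1 X44.45 Y98.19
G1 X32.57 Y86.88
G1 X17.35 Y76.67
M5
G00 X169.98 Y188.71
M3 S546
G1 X114.30 Y152.42 F1795
G1 X16.68 Y201.05
G1 X97.28 Y156.29
G1 X100.56 Y197.79
G1 X169.98 Y188.71
M5
G00 X0.00 Y0.00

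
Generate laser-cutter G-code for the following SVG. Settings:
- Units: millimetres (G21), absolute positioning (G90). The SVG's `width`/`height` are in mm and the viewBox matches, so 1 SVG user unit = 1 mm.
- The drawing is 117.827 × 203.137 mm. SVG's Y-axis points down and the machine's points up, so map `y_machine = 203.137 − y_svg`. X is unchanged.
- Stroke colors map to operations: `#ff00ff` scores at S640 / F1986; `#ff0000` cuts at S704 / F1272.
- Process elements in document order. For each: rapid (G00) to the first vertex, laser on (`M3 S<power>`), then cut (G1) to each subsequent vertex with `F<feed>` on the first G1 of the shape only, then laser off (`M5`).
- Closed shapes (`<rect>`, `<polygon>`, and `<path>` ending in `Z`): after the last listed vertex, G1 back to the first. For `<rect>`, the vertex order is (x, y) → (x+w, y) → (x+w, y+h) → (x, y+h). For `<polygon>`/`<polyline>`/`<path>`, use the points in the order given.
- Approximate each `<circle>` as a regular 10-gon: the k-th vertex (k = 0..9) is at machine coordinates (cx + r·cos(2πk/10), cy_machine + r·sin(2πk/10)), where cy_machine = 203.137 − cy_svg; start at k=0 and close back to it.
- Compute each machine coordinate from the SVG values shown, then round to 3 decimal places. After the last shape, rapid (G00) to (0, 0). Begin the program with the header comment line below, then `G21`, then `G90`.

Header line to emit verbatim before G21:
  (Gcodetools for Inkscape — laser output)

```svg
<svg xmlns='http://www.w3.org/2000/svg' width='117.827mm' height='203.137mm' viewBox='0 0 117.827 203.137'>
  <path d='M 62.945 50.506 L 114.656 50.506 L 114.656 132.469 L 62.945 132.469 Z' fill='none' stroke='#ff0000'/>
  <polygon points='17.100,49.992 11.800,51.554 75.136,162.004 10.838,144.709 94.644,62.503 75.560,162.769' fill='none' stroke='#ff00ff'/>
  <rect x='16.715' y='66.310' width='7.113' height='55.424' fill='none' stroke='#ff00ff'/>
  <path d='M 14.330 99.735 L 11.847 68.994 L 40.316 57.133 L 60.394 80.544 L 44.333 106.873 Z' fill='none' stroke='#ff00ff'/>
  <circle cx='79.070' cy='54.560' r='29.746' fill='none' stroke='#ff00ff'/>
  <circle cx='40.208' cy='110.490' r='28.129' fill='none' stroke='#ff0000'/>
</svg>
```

(Gcodetools for Inkscape — laser output)
G21
G90
G00 X62.945 Y152.631
M3 S704
G1 X114.656 Y152.631 F1272
G1 X114.656 Y70.668
G1 X62.945 Y70.668
G1 X62.945 Y152.631
M5
G00 X17.100 Y153.145
M3 S640
G1 X11.800 Y151.583 F1986
G1 X75.136 Y41.133
G1 X10.838 Y58.428
G1 X94.644 Y140.634
G1 X75.560 Y40.368
G1 X17.100 Y153.145
M5
G00 X16.715 Y136.827
M3 S640
G1 X23.828 Y136.827 F1986
G1 X23.828 Y81.403
G1 X16.715 Y81.403
G1 X16.715 Y136.827
M5
G00 X14.330 Y103.402
M3 S640
G1 X11.847 Y134.143 F1986
G1 X40.316 Y146.004
G1 X60.394 Y122.593
G1 X44.333 Y96.264
G1 X14.330 Y103.402
M5
G00 X108.816 Y148.577
M3 S640
G1 X103.135 Y166.061 F1986
G1 X88.262 Y176.867
G1 X69.878 Y176.867
G1 X55.005 Y166.061
G1 X49.324 Y148.577
G1 X55.005 Y131.093
G1 X69.878 Y120.287
G1 X88.262 Y120.287
G1 X103.135 Y131.093
G1 X108.816 Y148.577
M5
G00 X68.337 Y92.647
M3 S704
G1 X62.965 Y109.181 F1272
G1 X48.900 Y119.399
G1 X31.516 Y119.399
G1 X17.451 Y109.181
G1 X12.079 Y92.647
G1 X17.451 Y76.113
G1 X31.516 Y65.895
G1 X48.900 Y65.895
G1 X62.965 Y76.113
G1 X68.337 Y92.647
M5
G00 X0.000 Y0.000

Since the viewBox matches the mm dimensions, user units are millimetres directly. The only transform is the Y-flip y_m = 203.137 − y_svg.

Shape 1 is a rectangle drawn with `<path>`. Its stroke #ff0000 means cut at S704, F1272. After flipping Y the toolpath is (62.945,152.631) → (114.656,152.631) → (114.656,70.668) → (62.945,70.668) → (62.945,152.631), returning to the start.

Shape 2 is a closed polygon drawn with `<polygon>`. Its stroke #ff00ff means score at S640, F1986. After flipping Y the toolpath is (17.100,153.145) → (11.800,151.583) → (75.136,41.133) → (10.838,58.428) → (94.644,140.634) → (75.560,40.368) → (17.100,153.145), returning to the start.

Shape 3 is a rectangle drawn with `<rect>`. Its stroke #ff00ff means score at S640, F1986. After flipping Y the toolpath is (16.715,136.827) → (23.828,136.827) → (23.828,81.403) → (16.715,81.403) → (16.715,136.827), returning to the start.

Shape 4 is a regular polygon drawn with `<path>`. Its stroke #ff00ff means score at S640, F1986. After flipping Y the toolpath is (14.330,103.402) → (11.847,134.143) → (40.316,146.004) → (60.394,122.593) → (44.333,96.264) → (14.330,103.402), returning to the start.

Shape 5 is a circle drawn with `<circle>`. Its stroke #ff00ff means score at S640, F1986. After flipping Y the toolpath is (108.816,148.577) → (103.135,166.061) → (88.262,176.867) → (69.878,176.867) → (55.005,166.061) → (49.324,148.577) → (55.005,131.093) → (69.878,120.287) → (88.262,120.287) → (103.135,131.093) → (108.816,148.577), returning to the start.

Shape 6 is a circle drawn with `<circle>`. Its stroke #ff0000 means cut at S704, F1272. After flipping Y the toolpath is (68.337,92.647) → (62.965,109.181) → (48.900,119.399) → (31.516,119.399) → (17.451,109.181) → (12.079,92.647) → (17.451,76.113) → (31.516,65.895) → (48.900,65.895) → (62.965,76.113) → (68.337,92.647), returning to the start.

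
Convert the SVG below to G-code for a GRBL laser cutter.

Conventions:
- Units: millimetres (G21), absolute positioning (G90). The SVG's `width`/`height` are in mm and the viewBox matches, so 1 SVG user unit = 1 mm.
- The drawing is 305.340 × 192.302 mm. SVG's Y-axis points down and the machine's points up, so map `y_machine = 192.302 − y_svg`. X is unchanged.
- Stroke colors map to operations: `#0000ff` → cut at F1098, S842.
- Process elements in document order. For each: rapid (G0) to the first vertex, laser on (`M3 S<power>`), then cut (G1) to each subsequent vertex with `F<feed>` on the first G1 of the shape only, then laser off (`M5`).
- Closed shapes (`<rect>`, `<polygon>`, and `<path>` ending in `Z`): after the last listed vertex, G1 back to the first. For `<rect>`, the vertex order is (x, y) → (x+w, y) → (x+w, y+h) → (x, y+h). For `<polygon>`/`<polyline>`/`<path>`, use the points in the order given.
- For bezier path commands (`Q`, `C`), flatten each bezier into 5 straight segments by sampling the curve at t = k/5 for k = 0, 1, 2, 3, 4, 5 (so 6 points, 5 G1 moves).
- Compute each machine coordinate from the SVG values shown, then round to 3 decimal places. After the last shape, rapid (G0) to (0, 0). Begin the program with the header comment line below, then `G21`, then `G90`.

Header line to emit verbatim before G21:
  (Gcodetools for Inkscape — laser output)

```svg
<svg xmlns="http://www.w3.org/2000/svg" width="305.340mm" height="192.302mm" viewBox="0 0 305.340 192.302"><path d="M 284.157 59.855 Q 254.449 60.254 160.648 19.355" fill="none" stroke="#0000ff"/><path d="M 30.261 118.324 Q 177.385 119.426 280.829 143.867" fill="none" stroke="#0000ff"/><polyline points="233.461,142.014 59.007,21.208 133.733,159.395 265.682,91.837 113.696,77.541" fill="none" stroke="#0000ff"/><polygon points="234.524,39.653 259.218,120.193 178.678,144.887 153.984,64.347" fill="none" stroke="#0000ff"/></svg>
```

1 u = 1 mm; y_m = 192.302 − y.

[1] `<path>` quadratic bezier, #0000ff→cut S842 F1098: (284.157,132.447) → (269.710,133.939) → (250.136,138.735) → (225.434,146.835) → (195.605,158.239) → (160.648,172.947)

[2] `<path>` quadratic bezier, #0000ff→cut S842 F1098: (30.261,73.978) → (87.363,72.604) → (140.971,69.362) → (191.085,64.254) → (237.704,57.278) → (280.829,48.435)

[3] `<polyline>` open polyline, #0000ff→cut S842 F1098: (233.461,50.288) → (59.007,171.094) → (133.733,32.907) → (265.682,100.465) → (113.696,114.761)

[4] `<polygon>` regular polygon, #0000ff→cut S842 F1098: (234.524,152.649) → (259.218,72.109) → (178.678,47.415) → (153.984,127.955) → (234.524,152.649) (closed)

(Gcodetools for Inkscape — laser output)
G21
G90
G0 X284.157 Y132.447
M3 S842
G1 X269.710 Y133.939 F1098
G1 X250.136 Y138.735
G1 X225.434 Y146.835
G1 X195.605 Y158.239
G1 X160.648 Y172.947
M5
G0 X30.261 Y73.978
M3 S842
G1 X87.363 Y72.604 F1098
G1 X140.971 Y69.362
G1 X191.085 Y64.254
G1 X237.704 Y57.278
G1 X280.829 Y48.435
M5
G0 X233.461 Y50.288
M3 S842
G1 X59.007 Y171.094 F1098
G1 X133.733 Y32.907
G1 X265.682 Y100.465
G1 X113.696 Y114.761
M5
G0 X234.524 Y152.649
M3 S842
G1 X259.218 Y72.109 F1098
G1 X178.678 Y47.415
G1 X153.984 Y127.955
G1 X234.524 Y152.649
M5
G0 X0.000 Y0.000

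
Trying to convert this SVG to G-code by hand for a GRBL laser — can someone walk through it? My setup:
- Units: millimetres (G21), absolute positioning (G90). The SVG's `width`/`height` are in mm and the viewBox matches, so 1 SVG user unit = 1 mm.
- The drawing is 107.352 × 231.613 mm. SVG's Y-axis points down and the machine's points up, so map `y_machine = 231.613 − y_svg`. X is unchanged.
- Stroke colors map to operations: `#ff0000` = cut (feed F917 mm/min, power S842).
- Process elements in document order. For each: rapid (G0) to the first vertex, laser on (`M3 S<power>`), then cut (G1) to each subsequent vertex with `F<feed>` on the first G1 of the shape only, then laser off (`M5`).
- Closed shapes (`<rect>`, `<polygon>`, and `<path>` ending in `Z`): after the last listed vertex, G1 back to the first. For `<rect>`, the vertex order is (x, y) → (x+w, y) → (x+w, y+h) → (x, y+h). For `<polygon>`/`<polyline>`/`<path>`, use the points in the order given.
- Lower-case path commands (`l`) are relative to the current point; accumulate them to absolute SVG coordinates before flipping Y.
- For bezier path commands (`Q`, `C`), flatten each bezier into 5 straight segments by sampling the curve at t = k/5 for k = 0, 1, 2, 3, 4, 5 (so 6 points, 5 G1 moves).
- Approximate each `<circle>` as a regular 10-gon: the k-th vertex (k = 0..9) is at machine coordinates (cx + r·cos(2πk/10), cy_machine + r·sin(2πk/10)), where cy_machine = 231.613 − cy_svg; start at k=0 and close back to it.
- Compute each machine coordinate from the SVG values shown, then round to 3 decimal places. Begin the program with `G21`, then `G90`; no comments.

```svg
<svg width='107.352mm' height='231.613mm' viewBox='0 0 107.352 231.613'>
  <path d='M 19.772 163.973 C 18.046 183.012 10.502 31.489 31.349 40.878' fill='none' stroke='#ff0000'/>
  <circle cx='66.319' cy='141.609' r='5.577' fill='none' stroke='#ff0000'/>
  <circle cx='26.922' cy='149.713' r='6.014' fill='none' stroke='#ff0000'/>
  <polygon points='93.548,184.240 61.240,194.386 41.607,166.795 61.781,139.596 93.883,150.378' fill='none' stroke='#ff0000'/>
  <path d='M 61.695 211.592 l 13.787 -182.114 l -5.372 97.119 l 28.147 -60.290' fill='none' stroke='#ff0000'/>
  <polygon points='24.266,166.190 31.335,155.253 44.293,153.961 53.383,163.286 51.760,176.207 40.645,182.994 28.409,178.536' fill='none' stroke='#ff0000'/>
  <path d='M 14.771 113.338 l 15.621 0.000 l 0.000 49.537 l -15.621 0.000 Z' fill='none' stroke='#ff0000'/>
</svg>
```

Since the viewBox matches the mm dimensions, user units are millimetres directly. The only transform is the Y-flip y_m = 231.613 − y_svg.

Shape 1 is a cubic bezier drawn with `<path>`. Its stroke #ff0000 means cut at S842, F917. After flipping Y the toolpath is (19.772,67.640) → (18.312,74.032) → (17.098,105.449) → (17.771,145.978) → (21.974,179.711) → (31.349,190.735).

Shape 2 is a circle drawn with `<circle>`. Its stroke #ff0000 means cut at S842, F917. After flipping Y the toolpath is (71.896,90.004) → (70.831,93.282) → (68.042,95.308) → (64.596,95.308) → (61.807,93.282) → (60.742,90.004) → (61.807,86.726) → (64.596,84.700) → (68.042,84.700) → (70.831,86.726) → (71.896,90.004), returning to the start.

Shape 3 is a circle drawn with `<circle>`. Its stroke #ff0000 means cut at S842, F917. After flipping Y the toolpath is (32.936,81.900) → (31.787,85.435) → (28.780,87.620) → (25.064,87.620) → (22.057,85.435) → (20.908,81.900) → (22.057,78.365) → (25.064,76.180) → (28.780,76.180) → (31.787,78.365) → (32.936,81.900), returning to the start.

Shape 4 is a regular polygon drawn with `<polygon>`. Its stroke #ff0000 means cut at S842, F917. After flipping Y the toolpath is (93.548,47.373) → (61.240,37.227) → (41.607,64.818) → (61.781,92.017) → (93.883,81.235) → (93.548,47.373), returning to the start.

Shape 5 is a open polyline drawn with `<path>`. Its stroke #ff0000 means cut at S842, F917. After flipping Y the toolpath is (61.695,20.021) → (75.482,202.135) → (70.110,105.016) → (98.257,165.306).

Shape 6 is a regular polygon drawn with `<polygon>`. Its stroke #ff0000 means cut at S842, F917. After flipping Y the toolpath is (24.266,65.423) → (31.335,76.360) → (44.293,77.652) → (53.383,68.327) → (51.760,55.406) → (40.645,48.619) → (28.409,53.077) → (24.266,65.423), returning to the start.

Shape 7 is a rectangle drawn with `<path>`. Its stroke #ff0000 means cut at S842, F917. After flipping Y the toolpath is (14.771,118.275) → (30.392,118.275) → (30.392,68.738) → (14.771,68.738) → (14.771,118.275), returning to the start.

G21
G90
G0 X19.772 Y67.640
M3 S842
G1 X18.312 Y74.032 F917
G1 X17.098 Y105.449
G1 X17.771 Y145.978
G1 X21.974 Y179.711
G1 X31.349 Y190.735
M5
G0 X71.896 Y90.004
M3 S842
G1 X70.831 Y93.282 F917
G1 X68.042 Y95.308
G1 X64.596 Y95.308
G1 X61.807 Y93.282
G1 X60.742 Y90.004
G1 X61.807 Y86.726
G1 X64.596 Y84.700
G1 X68.042 Y84.700
G1 X70.831 Y86.726
G1 X71.896 Y90.004
M5
G0 X32.936 Y81.900
M3 S842
G1 X31.787 Y85.435 F917
G1 X28.780 Y87.620
G1 X25.064 Y87.620
G1 X22.057 Y85.435
G1 X20.908 Y81.900
G1 X22.057 Y78.365
G1 X25.064 Y76.180
G1 X28.780 Y76.180
G1 X31.787 Y78.365
G1 X32.936 Y81.900
M5
G0 X93.548 Y47.373
M3 S842
G1 X61.240 Y37.227 F917
G1 X41.607 Y64.818
G1 X61.781 Y92.017
G1 X93.883 Y81.235
G1 X93.548 Y47.373
M5
G0 X61.695 Y20.021
M3 S842
G1 X75.482 Y202.135 F917
G1 X70.110 Y105.016
G1 X98.257 Y165.306
M5
G0 X24.266 Y65.423
M3 S842
G1 X31.335 Y76.360 F917
G1 X44.293 Y77.652
G1 X53.383 Y68.327
G1 X51.760 Y55.406
G1 X40.645 Y48.619
G1 X28.409 Y53.077
G1 X24.266 Y65.423
M5
G0 X14.771 Y118.275
M3 S842
G1 X30.392 Y118.275 F917
G1 X30.392 Y68.738
G1 X14.771 Y68.738
G1 X14.771 Y118.275
M5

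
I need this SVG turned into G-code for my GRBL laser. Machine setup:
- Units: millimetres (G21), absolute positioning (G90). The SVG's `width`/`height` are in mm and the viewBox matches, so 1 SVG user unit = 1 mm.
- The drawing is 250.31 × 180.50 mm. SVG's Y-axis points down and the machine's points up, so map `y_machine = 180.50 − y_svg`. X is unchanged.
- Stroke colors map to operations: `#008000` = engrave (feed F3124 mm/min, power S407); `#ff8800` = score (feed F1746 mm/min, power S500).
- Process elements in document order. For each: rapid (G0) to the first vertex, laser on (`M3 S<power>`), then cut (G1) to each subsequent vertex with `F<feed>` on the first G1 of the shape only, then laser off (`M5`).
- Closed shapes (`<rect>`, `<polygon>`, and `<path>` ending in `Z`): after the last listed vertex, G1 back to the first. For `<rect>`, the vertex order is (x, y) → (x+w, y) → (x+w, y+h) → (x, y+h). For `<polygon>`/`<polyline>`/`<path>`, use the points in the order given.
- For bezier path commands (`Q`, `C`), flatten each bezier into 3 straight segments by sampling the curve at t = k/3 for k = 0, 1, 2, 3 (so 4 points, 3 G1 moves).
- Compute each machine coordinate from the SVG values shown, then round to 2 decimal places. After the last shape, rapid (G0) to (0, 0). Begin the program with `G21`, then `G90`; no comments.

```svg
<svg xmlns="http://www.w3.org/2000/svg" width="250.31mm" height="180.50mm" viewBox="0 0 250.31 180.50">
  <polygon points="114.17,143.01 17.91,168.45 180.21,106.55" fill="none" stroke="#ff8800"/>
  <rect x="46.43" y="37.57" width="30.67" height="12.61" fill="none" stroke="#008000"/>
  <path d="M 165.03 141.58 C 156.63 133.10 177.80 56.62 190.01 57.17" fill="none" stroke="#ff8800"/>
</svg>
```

G21
G90
G0 X114.17 Y37.49
M3 S500
G1 X17.91 Y12.05 F1746
G1 X180.21 Y73.95
G1 X114.17 Y37.49
M5
G0 X46.43 Y142.93
M3 S407
G1 X77.10 Y142.93 F3124
G1 X77.10 Y130.32
G1 X46.43 Y130.32
G1 X46.43 Y142.93
M5
G0 X165.03 Y38.92
M3 S500
G1 X165.06 Y64.70 F1746
G1 X176.24 Y103.57
G1 X190.01 Y123.33
M5
G0 X0.00 Y0.00

Since the viewBox matches the mm dimensions, user units are millimetres directly. The only transform is the Y-flip y_m = 180.50 − y_svg.

Shape 1 is a closed polygon drawn with `<polygon>`. Its stroke #ff8800 means score at S500, F1746. After flipping Y the toolpath is (114.17,37.49) → (17.91,12.05) → (180.21,73.95) → (114.17,37.49), returning to the start.

Shape 2 is a rectangle drawn with `<rect>`. Its stroke #008000 means engrave at S407, F3124. After flipping Y the toolpath is (46.43,142.93) → (77.10,142.93) → (77.10,130.32) → (46.43,130.32) → (46.43,142.93), returning to the start.

Shape 3 is a cubic bezier drawn with `<path>`. Its stroke #ff8800 means score at S500, F1746. After flipping Y the toolpath is (165.03,38.92) → (165.06,64.70) → (176.24,103.57) → (190.01,123.33).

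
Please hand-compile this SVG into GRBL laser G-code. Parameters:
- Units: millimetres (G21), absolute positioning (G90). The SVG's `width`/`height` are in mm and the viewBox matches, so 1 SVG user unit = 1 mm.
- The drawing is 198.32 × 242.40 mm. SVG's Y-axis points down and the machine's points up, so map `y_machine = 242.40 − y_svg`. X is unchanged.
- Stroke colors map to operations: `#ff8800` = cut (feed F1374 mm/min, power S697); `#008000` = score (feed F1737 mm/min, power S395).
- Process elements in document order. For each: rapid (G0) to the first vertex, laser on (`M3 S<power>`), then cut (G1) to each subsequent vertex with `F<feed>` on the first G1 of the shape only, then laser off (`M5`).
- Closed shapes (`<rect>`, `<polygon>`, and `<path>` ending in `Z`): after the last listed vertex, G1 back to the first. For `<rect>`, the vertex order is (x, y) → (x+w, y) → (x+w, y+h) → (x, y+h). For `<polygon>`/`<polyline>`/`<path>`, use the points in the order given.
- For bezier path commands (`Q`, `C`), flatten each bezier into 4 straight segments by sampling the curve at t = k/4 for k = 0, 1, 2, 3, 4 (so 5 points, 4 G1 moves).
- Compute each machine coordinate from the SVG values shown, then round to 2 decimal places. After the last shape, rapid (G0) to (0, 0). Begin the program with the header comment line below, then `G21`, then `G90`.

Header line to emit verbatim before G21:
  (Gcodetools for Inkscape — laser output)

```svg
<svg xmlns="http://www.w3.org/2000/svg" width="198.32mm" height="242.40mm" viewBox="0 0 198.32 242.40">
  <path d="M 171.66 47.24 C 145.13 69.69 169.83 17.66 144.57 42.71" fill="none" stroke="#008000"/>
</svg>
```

(Gcodetools for Inkscape — laser output)
G21
G90
G0 X171.66 Y195.16
M3 S395
G1 X159.79 Y189.92 F1737
G1 X157.64 Y198.40
G1 X155.73 Y206.39
G1 X144.57 Y199.69
M5
G0 X0.00 Y0.00

viewBox `0 0 198.32 242.40` with mm width/height → 1 unit = 1 mm. Flip: y_m = 242.40 − y_svg.

**Shape 1** — `<path>` cubic bezier, stroke `#008000` → score (S395, F1737). Control points (SVG): P0=(171.66,47.24), P1=(145.13,69.69), P2=(169.83,17.66), P3=(144.57,42.71); sampled at t=k/4. Machine vertices: (171.66,195.16) → (159.79,189.92) → (157.64,198.40) → (155.73,206.39) → (144.57,199.69). Open path.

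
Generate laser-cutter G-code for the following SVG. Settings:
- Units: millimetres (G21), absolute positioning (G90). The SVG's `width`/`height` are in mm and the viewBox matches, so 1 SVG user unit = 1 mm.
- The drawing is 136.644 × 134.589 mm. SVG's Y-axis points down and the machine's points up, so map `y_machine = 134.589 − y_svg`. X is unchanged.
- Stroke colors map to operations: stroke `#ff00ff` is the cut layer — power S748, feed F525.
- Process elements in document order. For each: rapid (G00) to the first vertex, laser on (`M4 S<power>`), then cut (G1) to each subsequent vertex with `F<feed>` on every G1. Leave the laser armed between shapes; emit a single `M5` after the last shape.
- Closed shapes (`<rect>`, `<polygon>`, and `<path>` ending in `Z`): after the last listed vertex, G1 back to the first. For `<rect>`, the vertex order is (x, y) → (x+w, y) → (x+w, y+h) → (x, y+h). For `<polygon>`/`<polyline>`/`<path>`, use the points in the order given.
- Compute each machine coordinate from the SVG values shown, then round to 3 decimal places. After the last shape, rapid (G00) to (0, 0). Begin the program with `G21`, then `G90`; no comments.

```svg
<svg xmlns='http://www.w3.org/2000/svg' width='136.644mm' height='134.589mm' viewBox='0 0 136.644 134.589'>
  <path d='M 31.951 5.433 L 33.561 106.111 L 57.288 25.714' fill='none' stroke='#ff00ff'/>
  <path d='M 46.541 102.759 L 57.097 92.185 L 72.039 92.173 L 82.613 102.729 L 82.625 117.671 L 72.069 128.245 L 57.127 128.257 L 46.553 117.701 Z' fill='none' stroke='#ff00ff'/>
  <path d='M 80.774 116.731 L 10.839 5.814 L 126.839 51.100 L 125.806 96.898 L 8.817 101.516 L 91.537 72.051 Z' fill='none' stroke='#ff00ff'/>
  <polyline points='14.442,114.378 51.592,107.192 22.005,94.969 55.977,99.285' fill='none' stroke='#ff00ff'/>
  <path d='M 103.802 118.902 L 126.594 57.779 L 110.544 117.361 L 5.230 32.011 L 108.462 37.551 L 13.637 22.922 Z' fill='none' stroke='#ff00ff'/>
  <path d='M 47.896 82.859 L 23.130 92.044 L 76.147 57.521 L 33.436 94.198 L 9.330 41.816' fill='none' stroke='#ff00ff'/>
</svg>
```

viewBox `0 0 136.644 134.589` with mm width/height → 1 unit = 1 mm. Flip: y_m = 134.589 − y_svg.

**Shape 1** — `<path>` open polyline, stroke `#ff00ff` → cut (S748, F525). Machine vertices: (31.951,129.156) → (33.561,28.478) → (57.288,108.875). Open path.

**Shape 2** — `<path>` regular polygon, stroke `#ff00ff` → cut (S748, F525). Machine vertices: (46.541,31.830) → (57.097,42.404) → (72.039,42.416) → (82.613,31.860) → (82.625,16.918) → (72.069,6.344) → (57.127,6.332) → (46.553,16.888) → (46.541,31.830). Closed: final G1 returns to the first vertex.

**Shape 3** — `<path>` closed polygon, stroke `#ff00ff` → cut (S748, F525). Machine vertices: (80.774,17.858) → (10.839,128.775) → (126.839,83.489) → (125.806,37.691) → (8.817,33.073) → (91.537,62.538) → (80.774,17.858). Closed: final G1 returns to the first vertex.

**Shape 4** — `<polyline>` open polyline, stroke `#ff00ff` → cut (S748, F525). Machine vertices: (14.442,20.211) → (51.592,27.397) → (22.005,39.620) → (55.977,35.304). Open path.

**Shape 5** — `<path>` closed polygon, stroke `#ff00ff` → cut (S748, F525). Machine vertices: (103.802,15.687) → (126.594,76.810) → (110.544,17.228) → (5.230,102.578) → (108.462,97.038) → (13.637,111.667) → (103.802,15.687). Closed: final G1 returns to the first vertex.

**Shape 6** — `<path>` open polyline, stroke `#ff00ff` → cut (S748, F525). Machine vertices: (47.896,51.730) → (23.130,42.545) → (76.147,77.068) → (33.436,40.391) → (9.330,92.773). Open path.

G21
G90
G00 X31.951 Y129.156
M4 S748
G1 X33.561 Y28.478 F525
G1 X57.288 Y108.875 F525
G00 X46.541 Y31.830
M4 S748
G1 X57.097 Y42.404 F525
G1 X72.039 Y42.416 F525
G1 X82.613 Y31.860 F525
G1 X82.625 Y16.918 F525
G1 X72.069 Y6.344 F525
G1 X57.127 Y6.332 F525
G1 X46.553 Y16.888 F525
G1 X46.541 Y31.830 F525
G00 X80.774 Y17.858
M4 S748
G1 X10.839 Y128.775 F525
G1 X126.839 Y83.489 F525
G1 X125.806 Y37.691 F525
G1 X8.817 Y33.073 F525
G1 X91.537 Y62.538 F525
G1 X80.774 Y17.858 F525
G00 X14.442 Y20.211
M4 S748
G1 X51.592 Y27.397 F525
G1 X22.005 Y39.620 F525
G1 X55.977 Y35.304 F525
G00 X103.802 Y15.687
M4 S748
G1 X126.594 Y76.810 F525
G1 X110.544 Y17.228 F525
G1 X5.230 Y102.578 F525
G1 X108.462 Y97.038 F525
G1 X13.637 Y111.667 F525
G1 X103.802 Y15.687 F525
G00 X47.896 Y51.730
M4 S748
G1 X23.130 Y42.545 F525
G1 X76.147 Y77.068 F525
G1 X33.436 Y40.391 F525
G1 X9.330 Y92.773 F525
M5
G00 X0.000 Y0.000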